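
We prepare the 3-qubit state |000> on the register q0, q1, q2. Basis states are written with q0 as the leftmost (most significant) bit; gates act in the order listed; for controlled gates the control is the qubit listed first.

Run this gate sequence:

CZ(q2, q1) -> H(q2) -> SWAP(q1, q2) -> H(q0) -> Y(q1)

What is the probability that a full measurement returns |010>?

The probability of measuring |010> is 1/4.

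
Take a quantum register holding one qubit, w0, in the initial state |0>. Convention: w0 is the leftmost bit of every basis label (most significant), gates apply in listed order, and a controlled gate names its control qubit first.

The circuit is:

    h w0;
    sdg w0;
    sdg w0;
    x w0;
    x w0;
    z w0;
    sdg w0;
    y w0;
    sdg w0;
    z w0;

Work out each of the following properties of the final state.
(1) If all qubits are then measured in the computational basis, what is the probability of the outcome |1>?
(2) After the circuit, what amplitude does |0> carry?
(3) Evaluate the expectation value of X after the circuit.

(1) Outcome |1> occurs with probability 1/2. Key observation: steps 4-5 multiply out to the identity, so the circuit reduces to the remaining gates.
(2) The final state's coefficient on |0> equals -sqrt(2)/2.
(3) In the final state, X has expectation 1.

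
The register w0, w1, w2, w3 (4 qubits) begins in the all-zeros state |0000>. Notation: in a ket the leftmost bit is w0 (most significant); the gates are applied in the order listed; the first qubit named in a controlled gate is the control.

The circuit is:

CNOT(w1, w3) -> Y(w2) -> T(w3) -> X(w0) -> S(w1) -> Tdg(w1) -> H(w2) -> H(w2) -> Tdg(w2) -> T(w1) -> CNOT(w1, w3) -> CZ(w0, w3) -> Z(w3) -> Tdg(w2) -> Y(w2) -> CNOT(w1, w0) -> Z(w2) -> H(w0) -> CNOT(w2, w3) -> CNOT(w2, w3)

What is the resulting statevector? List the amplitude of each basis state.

The resulting statevector has amplitude -sqrt(2)*I/2 on |0000>, sqrt(2)*I/2 on |1000>, and 0 on every other basis state. Key observation: the block from step 19 through step 20 cancels to the identity and can be dropped.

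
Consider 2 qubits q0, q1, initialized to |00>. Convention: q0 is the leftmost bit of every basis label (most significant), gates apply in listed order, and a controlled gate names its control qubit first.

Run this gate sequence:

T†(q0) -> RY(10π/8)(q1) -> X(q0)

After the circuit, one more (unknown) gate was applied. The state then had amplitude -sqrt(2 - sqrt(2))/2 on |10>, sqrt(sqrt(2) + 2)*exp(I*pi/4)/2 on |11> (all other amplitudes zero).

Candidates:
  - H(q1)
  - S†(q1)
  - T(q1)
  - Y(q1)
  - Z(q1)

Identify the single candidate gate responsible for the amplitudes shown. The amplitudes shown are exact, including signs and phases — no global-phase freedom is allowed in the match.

The applied gate was T(q1).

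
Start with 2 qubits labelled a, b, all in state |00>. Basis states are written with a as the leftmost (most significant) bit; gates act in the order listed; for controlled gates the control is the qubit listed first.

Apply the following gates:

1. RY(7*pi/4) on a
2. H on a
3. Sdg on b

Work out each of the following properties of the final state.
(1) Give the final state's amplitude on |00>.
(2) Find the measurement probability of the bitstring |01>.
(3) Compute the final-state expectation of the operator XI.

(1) The amplitude on |00> is sqrt(2)*(-sqrt(sqrt(2) + 2) + sqrt(2 - sqrt(2)))/4.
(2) A full measurement returns |01> with probability 0.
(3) The observable XI averages to sqrt(2)/2.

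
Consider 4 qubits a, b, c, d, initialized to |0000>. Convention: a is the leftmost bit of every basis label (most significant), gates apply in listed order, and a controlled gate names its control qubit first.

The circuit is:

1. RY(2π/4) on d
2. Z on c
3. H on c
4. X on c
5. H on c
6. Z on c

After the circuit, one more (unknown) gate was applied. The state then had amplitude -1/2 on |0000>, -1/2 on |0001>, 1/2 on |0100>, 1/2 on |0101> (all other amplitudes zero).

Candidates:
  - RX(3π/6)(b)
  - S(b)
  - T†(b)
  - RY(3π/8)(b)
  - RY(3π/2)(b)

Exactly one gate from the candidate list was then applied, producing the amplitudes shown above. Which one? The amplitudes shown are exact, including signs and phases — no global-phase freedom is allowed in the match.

The applied gate was RY(3π/2)(b).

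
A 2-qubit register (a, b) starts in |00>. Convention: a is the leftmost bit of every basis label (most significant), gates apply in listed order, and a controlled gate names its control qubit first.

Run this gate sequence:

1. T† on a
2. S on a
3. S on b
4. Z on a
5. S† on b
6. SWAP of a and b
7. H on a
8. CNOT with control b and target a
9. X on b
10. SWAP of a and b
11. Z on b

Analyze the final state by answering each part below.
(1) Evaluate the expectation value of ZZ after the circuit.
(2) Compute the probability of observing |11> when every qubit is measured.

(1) The expectation value of ZZ is 0.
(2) Outcome |11> occurs with probability 1/2.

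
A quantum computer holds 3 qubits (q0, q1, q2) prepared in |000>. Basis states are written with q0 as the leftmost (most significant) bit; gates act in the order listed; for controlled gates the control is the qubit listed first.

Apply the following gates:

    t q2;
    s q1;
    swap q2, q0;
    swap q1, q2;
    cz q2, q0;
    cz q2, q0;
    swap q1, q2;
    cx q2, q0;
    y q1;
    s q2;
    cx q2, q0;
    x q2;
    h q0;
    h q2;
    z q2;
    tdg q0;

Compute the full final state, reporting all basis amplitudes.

The resulting statevector has amplitude 0 on |000>, 0 on |001>, I/2 on |010>, I/2 on |011>, 0 on |100>, 0 on |101>, exp(I*pi/4)/2 on |110>, exp(I*pi/4)/2 on |111>.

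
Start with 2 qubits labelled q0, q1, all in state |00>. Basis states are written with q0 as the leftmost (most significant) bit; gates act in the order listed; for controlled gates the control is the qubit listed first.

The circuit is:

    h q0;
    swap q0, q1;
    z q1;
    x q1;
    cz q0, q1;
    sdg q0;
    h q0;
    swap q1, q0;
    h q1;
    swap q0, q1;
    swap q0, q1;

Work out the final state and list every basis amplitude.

After the circuit, the state carries amplitude -sqrt(2)/2 on |00>, 0 on |01>, sqrt(2)/2 on |10>, 0 on |11>.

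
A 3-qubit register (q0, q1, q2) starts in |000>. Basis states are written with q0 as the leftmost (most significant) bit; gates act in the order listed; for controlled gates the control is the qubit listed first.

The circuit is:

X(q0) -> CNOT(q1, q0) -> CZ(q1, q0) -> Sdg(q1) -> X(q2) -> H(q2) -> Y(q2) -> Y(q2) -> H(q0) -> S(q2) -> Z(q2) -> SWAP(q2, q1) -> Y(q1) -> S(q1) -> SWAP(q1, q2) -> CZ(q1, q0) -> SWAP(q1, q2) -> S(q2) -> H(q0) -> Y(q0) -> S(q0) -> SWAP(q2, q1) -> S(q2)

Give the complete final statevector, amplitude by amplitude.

After the circuit, the state carries amplitude -sqrt(2)*I/2 on |000>, -sqrt(2)/2 on |001>, and 0 on every other basis state.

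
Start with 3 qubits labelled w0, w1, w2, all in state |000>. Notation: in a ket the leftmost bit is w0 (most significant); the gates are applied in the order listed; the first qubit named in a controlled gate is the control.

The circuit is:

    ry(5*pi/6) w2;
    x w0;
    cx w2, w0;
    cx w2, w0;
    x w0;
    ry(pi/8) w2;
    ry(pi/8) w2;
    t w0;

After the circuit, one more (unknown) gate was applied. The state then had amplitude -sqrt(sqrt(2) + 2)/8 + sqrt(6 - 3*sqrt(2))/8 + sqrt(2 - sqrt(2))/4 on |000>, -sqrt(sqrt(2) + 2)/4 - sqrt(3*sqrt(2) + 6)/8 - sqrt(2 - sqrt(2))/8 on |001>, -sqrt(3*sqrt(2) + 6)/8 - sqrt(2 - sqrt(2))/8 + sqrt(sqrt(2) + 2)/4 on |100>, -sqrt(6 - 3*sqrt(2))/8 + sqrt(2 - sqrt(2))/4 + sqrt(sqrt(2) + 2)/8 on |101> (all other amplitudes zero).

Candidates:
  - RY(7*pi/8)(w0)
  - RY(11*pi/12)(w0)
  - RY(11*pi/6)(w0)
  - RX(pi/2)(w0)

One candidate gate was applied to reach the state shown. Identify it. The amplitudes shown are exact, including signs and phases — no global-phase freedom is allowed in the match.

It was RY(11*pi/6)(w0) that produced the state shown. Key observation: the block from step 2 through step 5 cancels to the identity and can be dropped.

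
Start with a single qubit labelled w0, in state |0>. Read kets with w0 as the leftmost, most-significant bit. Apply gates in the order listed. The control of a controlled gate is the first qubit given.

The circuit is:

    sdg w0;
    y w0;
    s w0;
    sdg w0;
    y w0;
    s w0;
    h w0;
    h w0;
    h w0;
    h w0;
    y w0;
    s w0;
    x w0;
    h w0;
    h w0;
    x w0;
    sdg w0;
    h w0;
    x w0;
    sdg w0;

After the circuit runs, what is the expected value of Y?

In the final state, Y has expectation 1. Key observation: steps 1-6 multiply out to the identity, so the circuit reduces to the remaining gates.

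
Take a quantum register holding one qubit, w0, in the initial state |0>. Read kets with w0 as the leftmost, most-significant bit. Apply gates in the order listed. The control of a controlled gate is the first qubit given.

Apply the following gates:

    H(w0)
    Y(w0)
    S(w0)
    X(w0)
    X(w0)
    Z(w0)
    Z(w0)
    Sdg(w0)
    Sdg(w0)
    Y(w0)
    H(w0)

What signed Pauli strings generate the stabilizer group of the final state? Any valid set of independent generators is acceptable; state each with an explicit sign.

The stabilizer group can be generated by -Y, among other valid generating sets.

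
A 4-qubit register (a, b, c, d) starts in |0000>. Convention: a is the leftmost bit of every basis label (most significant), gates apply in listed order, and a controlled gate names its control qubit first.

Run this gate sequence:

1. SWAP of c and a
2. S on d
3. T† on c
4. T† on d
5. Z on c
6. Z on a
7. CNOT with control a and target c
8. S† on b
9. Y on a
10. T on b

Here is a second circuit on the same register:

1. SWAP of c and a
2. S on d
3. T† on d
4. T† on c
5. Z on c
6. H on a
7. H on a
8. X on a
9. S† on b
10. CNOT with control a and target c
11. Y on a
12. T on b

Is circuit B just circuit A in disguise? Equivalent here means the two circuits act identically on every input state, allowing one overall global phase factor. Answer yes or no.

No — the two circuits implement different unitaries, even allowing a global phase.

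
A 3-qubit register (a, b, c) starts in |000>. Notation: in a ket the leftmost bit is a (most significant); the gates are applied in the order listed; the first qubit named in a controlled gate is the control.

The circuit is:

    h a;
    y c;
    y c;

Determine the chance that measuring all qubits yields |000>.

A full measurement returns |000> with probability 1/2.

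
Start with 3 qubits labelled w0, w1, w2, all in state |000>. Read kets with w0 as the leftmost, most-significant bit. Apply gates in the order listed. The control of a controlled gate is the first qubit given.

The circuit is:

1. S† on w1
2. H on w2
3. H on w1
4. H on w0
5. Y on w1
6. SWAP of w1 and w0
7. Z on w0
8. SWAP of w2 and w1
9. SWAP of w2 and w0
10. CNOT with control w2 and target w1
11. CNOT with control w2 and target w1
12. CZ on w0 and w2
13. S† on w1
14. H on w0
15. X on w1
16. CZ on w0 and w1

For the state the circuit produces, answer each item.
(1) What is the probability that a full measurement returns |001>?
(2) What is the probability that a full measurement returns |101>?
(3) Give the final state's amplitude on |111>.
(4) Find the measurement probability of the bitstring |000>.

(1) A full measurement returns |001> with probability 0.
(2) Outcome |101> occurs with probability 1/4.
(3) |111> carries amplitude I/2 in the final state.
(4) The probability of measuring |000> is 1/4.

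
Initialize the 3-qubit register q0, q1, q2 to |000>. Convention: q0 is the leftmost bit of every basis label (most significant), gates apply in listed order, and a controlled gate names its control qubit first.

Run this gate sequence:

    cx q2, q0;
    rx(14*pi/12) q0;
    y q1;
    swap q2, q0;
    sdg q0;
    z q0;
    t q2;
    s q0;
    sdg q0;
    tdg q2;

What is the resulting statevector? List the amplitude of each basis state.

After the circuit, the state carries amplitude I*(-sqrt(6) + sqrt(2))/4 on |010>, sqrt(2)/4 + sqrt(6)/4 on |011>, and 0 on every other basis state. Key observation: the block from step 7 through step 10 cancels to the identity and can be dropped.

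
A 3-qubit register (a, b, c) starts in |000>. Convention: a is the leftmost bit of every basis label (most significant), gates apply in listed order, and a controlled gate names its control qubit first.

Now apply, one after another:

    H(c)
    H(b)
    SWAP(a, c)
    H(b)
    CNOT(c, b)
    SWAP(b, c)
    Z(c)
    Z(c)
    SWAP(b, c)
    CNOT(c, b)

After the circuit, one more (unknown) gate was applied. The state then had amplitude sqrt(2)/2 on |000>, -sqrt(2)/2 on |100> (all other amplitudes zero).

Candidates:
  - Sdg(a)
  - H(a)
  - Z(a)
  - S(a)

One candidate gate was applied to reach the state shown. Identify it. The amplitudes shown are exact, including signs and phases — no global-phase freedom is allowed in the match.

It was Z(a) that produced the state shown. Key observation: the block from step 5 through step 10 cancels to the identity and can be dropped.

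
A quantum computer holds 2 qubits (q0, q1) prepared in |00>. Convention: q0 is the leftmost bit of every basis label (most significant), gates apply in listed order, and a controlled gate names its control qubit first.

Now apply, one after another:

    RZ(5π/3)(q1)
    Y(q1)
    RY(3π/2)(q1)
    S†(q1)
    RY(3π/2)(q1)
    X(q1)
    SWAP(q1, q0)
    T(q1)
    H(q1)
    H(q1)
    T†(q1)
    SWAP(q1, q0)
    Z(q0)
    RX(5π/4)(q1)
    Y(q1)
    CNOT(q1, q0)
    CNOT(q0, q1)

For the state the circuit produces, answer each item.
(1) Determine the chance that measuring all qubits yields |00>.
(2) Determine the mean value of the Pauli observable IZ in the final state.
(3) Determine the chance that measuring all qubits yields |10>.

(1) A full measurement returns |00> with probability sqrt(2)/4 + 1/2. Key observation: gates 7-12 undo each other exactly, leaving only the rest of the circuit to track.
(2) The observable IZ averages to 1.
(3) Outcome |10> occurs with probability 1/2 - sqrt(2)/4.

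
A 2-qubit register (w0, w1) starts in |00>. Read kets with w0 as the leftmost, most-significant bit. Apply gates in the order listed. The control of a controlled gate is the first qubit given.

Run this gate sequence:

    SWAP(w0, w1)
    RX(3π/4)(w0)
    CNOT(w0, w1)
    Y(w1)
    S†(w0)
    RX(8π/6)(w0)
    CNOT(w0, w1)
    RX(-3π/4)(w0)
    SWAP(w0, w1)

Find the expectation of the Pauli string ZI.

The observable ZI averages to 1/2.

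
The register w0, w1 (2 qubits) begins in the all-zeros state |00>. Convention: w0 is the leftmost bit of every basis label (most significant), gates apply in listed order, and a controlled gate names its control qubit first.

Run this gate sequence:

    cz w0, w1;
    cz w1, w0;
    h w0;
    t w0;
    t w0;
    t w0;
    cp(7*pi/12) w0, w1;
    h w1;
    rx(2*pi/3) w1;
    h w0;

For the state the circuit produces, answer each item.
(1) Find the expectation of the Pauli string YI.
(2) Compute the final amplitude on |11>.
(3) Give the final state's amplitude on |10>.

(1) In the final state, YI has expectation -sqrt(2)/2.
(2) |11> carries amplitude sqrt(2)/8 - sqrt(6)*I/8 - sqrt(6)*exp(I*pi/4)/8 - sqrt(2)*exp(3*I*pi/4)/8 in the final state.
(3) |10> carries amplitude sqrt(2)/8 - sqrt(6)*I/8 - sqrt(6)*exp(I*pi/4)/8 - sqrt(2)*exp(3*I*pi/4)/8 in the final state.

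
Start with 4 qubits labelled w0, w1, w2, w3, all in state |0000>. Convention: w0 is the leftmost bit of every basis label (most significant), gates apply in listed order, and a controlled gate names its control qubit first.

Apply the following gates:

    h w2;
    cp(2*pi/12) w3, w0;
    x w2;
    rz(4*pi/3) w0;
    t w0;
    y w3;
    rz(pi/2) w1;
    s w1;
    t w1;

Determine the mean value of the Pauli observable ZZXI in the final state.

The expectation value of ZZXI is 1.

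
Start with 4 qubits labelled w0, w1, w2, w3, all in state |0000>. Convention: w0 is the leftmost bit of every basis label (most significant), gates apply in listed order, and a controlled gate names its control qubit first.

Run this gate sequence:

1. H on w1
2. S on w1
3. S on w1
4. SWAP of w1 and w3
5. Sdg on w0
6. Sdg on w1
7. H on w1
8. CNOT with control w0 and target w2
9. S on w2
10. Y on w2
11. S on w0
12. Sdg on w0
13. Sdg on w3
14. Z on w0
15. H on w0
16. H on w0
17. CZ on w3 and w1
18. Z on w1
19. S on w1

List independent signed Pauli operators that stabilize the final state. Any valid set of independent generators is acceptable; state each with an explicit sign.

One valid set of independent stabilizer generators is -IYIZ, +IZIY, +ZIII, -IIZI (any independent generating set of the same group is equally correct). Key observation: steps 15-16 multiply out to the identity, so the circuit reduces to the remaining gates.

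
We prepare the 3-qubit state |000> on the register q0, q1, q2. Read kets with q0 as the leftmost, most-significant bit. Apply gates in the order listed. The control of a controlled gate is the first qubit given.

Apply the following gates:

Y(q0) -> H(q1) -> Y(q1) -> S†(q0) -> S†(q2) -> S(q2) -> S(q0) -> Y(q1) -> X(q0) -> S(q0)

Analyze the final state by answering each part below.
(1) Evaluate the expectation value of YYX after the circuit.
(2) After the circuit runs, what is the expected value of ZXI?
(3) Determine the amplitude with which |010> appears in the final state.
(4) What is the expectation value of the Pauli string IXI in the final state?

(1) The observable YYX averages to 0. Key observation: steps 3-8 multiply out to the identity, so the circuit reduces to the remaining gates.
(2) In the final state, ZXI has expectation 1.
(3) The final state's coefficient on |010> equals sqrt(2)*I/2.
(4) In the final state, IXI has expectation 1.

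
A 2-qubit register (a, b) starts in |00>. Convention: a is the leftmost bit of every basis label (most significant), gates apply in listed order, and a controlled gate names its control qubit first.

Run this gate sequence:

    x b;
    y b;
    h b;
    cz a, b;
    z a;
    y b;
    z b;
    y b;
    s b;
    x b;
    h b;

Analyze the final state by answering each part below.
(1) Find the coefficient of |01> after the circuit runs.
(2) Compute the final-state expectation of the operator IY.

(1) |01> carries amplitude 1/2 - I/2 in the final state.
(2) The expectation value of IY is -1.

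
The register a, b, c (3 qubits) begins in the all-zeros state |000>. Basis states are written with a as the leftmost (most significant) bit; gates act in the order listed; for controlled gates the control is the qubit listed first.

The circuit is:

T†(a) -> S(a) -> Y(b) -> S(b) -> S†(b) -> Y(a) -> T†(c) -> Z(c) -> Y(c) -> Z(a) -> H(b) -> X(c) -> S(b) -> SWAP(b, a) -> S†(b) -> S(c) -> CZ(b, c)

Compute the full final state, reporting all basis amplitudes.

The final amplitudes are sqrt(2)/2 on |010>, -sqrt(2)*I/2 on |110>, and 0 on every other basis state.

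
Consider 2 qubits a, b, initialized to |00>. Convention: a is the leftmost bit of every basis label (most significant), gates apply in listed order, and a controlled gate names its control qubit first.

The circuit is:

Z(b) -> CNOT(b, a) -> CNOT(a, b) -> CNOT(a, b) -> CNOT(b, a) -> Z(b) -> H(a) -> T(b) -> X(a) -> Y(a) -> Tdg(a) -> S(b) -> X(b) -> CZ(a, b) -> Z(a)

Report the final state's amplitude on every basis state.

After the circuit, the state carries amplitude 0 on |00>, -sqrt(2)*I/2 on |01>, 0 on |10>, sqrt(2)*exp(I*pi/4)/2 on |11>. Key observation: steps 2-5 multiply out to the identity, so the circuit reduces to the remaining gates.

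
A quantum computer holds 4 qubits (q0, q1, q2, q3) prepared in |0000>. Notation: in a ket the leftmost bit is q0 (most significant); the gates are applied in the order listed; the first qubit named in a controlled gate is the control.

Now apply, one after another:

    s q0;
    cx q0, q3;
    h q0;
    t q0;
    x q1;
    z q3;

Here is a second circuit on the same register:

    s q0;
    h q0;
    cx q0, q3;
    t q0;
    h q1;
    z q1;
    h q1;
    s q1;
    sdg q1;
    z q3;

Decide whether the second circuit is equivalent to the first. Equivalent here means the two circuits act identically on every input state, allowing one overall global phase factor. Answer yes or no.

No: there is an input state on which the two circuits produce genuinely different outputs (not merely differing by a phase).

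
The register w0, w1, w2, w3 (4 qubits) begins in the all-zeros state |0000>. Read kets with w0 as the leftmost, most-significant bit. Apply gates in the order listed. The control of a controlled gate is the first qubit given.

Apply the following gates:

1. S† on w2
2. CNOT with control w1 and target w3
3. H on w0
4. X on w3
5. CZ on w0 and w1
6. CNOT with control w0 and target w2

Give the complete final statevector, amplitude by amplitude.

The resulting statevector has amplitude sqrt(2)/2 on |0001>, sqrt(2)/2 on |1011>, and 0 on every other basis state.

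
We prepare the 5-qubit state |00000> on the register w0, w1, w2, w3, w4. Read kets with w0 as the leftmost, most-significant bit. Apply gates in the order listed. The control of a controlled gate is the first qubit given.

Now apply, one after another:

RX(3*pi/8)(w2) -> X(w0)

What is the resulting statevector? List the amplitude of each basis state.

The final amplitudes are cos(3*pi/16) on |10000>, -I*sin(3*pi/16) on |10100>, and 0 on every other basis state.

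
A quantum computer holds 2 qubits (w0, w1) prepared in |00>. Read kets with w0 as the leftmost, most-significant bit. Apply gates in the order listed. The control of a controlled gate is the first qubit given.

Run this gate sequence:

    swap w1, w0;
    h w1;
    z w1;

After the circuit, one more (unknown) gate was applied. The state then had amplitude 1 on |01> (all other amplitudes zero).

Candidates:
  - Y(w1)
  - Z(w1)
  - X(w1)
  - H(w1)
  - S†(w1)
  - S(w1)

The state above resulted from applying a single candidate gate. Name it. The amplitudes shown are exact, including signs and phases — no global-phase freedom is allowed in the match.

The unique candidate consistent with the amplitudes is H(w1).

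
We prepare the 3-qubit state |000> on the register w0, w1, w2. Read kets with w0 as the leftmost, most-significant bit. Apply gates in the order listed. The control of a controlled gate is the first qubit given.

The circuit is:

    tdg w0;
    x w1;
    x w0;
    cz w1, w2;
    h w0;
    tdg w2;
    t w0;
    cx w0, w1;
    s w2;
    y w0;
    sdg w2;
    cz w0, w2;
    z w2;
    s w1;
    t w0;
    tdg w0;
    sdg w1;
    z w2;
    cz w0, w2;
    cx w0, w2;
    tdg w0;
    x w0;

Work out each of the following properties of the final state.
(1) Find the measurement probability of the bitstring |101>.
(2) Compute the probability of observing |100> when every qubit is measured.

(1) The probability of measuring |101> is 0.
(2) The probability of measuring |100> is 1/2.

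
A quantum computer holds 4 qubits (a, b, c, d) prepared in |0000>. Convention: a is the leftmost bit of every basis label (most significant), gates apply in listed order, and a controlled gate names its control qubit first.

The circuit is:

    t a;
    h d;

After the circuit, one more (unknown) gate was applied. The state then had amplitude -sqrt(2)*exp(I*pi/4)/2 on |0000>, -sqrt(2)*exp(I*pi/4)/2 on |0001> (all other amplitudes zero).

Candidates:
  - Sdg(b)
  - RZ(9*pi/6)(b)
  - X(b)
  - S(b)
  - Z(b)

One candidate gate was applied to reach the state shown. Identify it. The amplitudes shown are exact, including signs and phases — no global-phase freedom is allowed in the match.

The applied gate was RZ(9*pi/6)(b).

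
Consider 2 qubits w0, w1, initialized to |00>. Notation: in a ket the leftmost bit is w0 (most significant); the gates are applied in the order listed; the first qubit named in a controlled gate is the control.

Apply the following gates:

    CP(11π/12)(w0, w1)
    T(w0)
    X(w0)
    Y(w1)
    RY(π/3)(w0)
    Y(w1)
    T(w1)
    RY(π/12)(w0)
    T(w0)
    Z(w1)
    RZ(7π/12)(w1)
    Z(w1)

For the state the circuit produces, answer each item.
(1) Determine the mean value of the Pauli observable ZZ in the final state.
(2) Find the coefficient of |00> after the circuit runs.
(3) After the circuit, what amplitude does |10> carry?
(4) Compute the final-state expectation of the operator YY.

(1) The expectation value of ZZ is -sqrt(6)/4 + sqrt(2)/4.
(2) The final state's coefficient on |00> equals sqrt(1/2 - sqrt(2)/4)*exp(-7*I*pi/24)/2 - sqrt(3)*sqrt(sqrt(2)/4 + 1/2)*exp(-7*I*pi/24)/2.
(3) The final state's coefficient on |10> equals sqrt(sqrt(2)/4 + 1/2)*exp(-I*pi/24)/2 + sqrt(3)*sqrt(1/2 - sqrt(2)/4)*exp(-I*pi/24)/2.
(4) The observable YY averages to 0.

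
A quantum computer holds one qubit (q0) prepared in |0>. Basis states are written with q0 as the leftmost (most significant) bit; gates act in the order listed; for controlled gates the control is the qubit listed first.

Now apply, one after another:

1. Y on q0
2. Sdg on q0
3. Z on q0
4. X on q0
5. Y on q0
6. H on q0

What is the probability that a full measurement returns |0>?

Outcome |0> occurs with probability 1/2.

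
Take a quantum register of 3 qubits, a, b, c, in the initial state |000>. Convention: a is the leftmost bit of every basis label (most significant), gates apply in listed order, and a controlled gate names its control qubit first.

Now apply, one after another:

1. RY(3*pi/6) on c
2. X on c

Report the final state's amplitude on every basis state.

The resulting statevector has amplitude sqrt(2)/2 on |000>, sqrt(2)/2 on |001>, and 0 on every other basis state.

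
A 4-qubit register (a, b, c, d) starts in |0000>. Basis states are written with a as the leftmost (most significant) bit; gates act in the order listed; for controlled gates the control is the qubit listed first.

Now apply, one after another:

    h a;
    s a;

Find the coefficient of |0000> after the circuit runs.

|0000> carries amplitude sqrt(2)/2 in the final state.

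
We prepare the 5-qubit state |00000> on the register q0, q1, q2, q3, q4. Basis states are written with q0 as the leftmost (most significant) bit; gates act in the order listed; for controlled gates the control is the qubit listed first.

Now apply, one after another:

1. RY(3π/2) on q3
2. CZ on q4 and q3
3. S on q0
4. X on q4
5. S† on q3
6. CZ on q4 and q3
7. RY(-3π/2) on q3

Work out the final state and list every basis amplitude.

The resulting statevector has amplitude 1/2 + I/2 on |00001>, 1/2 - I/2 on |00011>, and 0 on every other basis state.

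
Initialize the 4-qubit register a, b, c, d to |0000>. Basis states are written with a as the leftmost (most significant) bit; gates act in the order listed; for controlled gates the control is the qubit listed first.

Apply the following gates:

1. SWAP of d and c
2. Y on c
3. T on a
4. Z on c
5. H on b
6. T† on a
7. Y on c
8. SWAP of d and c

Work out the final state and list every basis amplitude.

The final amplitudes are -sqrt(2)/2 on |0000>, -sqrt(2)/2 on |0100>, and 0 on every other basis state.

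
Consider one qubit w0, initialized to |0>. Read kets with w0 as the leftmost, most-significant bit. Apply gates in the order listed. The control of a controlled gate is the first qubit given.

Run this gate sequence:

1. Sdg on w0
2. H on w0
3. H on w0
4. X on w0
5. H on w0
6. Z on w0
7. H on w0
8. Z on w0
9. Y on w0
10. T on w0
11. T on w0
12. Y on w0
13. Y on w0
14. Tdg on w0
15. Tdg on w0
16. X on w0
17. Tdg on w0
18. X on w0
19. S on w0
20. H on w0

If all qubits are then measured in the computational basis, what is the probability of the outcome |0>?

The probability of measuring |0> is 1/2.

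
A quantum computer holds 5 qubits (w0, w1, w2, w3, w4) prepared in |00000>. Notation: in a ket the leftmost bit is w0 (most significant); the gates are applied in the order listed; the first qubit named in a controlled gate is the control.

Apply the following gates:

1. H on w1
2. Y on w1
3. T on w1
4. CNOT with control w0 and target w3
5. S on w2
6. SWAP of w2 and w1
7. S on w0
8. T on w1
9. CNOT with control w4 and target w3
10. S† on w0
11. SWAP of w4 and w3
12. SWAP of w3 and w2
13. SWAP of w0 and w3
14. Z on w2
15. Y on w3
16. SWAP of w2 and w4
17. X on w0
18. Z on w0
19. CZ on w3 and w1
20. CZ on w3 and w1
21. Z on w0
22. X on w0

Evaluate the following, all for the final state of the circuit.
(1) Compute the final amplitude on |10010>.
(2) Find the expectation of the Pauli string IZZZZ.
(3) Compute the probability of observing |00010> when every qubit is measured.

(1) The amplitude on |10010> is -sqrt(2)*exp(I*pi/4)/2.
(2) The observable IZZZZ averages to -1.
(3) Outcome |00010> occurs with probability 1/2.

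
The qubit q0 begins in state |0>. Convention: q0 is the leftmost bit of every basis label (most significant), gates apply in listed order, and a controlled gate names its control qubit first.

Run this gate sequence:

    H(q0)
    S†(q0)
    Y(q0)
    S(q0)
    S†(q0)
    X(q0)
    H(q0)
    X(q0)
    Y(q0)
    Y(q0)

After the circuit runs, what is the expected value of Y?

The observable Y averages to 1.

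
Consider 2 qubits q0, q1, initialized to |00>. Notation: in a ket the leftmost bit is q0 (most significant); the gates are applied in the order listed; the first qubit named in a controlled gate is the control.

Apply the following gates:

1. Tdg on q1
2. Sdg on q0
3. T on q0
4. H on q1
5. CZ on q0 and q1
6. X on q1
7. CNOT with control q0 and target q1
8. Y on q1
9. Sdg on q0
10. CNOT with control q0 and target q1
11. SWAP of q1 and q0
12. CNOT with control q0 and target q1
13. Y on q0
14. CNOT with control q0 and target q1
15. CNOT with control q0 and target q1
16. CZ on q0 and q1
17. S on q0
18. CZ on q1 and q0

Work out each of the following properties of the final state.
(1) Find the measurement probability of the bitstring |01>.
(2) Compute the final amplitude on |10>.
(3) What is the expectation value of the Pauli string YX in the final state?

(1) The probability of measuring |01> is 1/2. Key observation: the block from step 14 through step 15 cancels to the identity and can be dropped.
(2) |10> carries amplitude sqrt(2)*I/2 in the final state.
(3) The expectation value of YX is 1.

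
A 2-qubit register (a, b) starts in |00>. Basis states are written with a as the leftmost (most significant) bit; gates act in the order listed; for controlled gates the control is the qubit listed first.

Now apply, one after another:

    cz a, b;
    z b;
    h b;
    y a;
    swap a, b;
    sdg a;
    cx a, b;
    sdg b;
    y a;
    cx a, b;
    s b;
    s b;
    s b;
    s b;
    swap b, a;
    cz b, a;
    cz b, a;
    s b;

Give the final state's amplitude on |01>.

|01> carries amplitude -sqrt(2)/2 in the final state. Key observation: the block from step 11 through step 14 cancels to the identity and can be dropped.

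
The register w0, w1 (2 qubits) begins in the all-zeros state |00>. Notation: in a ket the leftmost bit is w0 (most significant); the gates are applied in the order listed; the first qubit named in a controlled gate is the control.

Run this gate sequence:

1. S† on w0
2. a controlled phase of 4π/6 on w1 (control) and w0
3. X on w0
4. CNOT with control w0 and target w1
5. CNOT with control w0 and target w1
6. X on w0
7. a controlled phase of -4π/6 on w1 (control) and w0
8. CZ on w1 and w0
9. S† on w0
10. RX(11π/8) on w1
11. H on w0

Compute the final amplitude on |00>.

|00> carries amplitude -sqrt(2)*cos(5*pi/16)/2 in the final state. Key observation: the block from step 2 through step 7 cancels to the identity and can be dropped.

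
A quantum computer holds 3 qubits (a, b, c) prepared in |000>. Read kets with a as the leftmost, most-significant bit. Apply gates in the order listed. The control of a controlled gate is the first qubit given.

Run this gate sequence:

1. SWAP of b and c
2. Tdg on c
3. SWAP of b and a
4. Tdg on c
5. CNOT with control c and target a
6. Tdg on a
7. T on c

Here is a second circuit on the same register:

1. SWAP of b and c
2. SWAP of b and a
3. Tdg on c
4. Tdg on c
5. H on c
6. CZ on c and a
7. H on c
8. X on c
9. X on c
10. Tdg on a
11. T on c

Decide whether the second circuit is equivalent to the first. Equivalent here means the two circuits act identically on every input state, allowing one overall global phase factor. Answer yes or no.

No: there is an input state on which the two circuits produce genuinely different outputs (not merely differing by a phase).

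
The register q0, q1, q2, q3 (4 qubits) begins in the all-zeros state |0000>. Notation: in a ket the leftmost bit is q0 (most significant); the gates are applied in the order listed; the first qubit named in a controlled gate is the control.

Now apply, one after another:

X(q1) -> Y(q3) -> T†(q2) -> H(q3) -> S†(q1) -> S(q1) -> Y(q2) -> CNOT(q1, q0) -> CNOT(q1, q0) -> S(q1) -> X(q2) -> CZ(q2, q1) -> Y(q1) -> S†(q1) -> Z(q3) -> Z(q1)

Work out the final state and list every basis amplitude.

The final amplitudes are -sqrt(2)/2 on |0000>, -sqrt(2)/2 on |0001>, and 0 on every other basis state. Key observation: steps 8-9 multiply out to the identity, so the circuit reduces to the remaining gates.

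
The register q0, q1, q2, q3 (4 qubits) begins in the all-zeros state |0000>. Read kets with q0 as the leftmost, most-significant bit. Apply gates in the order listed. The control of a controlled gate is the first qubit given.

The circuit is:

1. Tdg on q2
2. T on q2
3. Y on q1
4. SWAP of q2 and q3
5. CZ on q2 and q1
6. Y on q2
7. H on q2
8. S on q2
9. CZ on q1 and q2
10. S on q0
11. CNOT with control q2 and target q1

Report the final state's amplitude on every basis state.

The final amplitudes are -sqrt(2)*I/2 on |0010>, -sqrt(2)/2 on |0100>, and 0 on every other basis state.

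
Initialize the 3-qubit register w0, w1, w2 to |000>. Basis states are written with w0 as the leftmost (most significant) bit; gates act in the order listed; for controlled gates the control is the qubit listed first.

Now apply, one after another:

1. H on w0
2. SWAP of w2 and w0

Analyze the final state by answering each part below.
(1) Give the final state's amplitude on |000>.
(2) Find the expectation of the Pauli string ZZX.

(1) The final state's coefficient on |000> equals sqrt(2)/2.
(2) In the final state, ZZX has expectation 1.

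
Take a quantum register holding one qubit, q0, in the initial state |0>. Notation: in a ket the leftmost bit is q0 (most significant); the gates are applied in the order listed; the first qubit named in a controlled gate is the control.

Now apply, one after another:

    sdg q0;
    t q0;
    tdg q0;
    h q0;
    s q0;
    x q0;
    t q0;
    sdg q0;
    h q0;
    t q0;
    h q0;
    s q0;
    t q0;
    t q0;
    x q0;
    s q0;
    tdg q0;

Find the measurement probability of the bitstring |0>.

A full measurement returns |0> with probability 3/4.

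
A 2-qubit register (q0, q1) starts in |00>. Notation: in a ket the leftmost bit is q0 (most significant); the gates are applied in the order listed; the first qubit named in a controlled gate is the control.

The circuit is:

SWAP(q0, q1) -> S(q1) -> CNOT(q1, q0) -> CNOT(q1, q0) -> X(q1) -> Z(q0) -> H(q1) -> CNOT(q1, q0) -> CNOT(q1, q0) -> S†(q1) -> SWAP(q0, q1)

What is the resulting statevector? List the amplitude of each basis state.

After the circuit, the state carries amplitude sqrt(2)/2 on |00>, 0 on |01>, sqrt(2)*I/2 on |10>, 0 on |11>.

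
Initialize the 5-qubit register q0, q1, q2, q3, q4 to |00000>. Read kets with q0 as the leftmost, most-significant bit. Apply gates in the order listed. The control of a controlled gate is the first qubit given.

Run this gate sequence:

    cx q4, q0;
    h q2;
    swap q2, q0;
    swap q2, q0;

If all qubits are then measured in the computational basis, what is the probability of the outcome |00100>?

A full measurement returns |00100> with probability 1/2. Key observation: the block from step 3 through step 4 cancels to the identity and can be dropped.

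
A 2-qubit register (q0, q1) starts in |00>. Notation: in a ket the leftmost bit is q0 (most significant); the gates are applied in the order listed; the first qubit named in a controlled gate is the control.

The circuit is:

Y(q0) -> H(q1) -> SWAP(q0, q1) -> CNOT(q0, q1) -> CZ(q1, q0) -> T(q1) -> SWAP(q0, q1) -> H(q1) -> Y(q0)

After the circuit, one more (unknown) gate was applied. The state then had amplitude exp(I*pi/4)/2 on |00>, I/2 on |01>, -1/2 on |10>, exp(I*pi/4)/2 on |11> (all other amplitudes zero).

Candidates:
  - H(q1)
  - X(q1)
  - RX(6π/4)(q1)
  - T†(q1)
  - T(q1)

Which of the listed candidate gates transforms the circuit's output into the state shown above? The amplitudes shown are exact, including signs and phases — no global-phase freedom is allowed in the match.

The applied gate was T(q1).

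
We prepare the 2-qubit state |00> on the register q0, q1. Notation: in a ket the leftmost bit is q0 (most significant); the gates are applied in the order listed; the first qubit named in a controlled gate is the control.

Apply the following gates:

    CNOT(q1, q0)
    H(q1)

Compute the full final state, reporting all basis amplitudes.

After the circuit, the state carries amplitude sqrt(2)/2 on |00>, sqrt(2)/2 on |01>, 0 on |10>, 0 on |11>.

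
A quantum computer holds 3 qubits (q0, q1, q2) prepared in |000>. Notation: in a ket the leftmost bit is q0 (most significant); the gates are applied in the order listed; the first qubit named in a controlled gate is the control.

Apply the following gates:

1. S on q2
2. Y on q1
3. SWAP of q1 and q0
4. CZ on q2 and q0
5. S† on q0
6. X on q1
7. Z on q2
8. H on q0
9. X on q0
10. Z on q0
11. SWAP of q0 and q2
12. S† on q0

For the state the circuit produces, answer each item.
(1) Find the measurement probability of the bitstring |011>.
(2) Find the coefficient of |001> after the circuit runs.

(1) A full measurement returns |011> with probability 1/2.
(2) |001> carries amplitude 0 in the final state.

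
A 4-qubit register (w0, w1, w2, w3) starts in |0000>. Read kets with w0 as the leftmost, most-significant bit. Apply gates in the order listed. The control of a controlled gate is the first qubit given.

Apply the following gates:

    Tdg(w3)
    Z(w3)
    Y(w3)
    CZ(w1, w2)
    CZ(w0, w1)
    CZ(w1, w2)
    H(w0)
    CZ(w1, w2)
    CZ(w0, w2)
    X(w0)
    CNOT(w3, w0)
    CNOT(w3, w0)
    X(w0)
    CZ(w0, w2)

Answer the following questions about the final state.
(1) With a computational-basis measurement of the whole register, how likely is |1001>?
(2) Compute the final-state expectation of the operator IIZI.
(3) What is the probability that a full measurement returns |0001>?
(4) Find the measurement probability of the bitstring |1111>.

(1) The probability of measuring |1001> is 1/2. Key observation: gates 9-14 undo each other exactly, leaving only the rest of the circuit to track.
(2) The observable IIZI averages to 1.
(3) A full measurement returns |0001> with probability 1/2.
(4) The probability of measuring |1111> is 0.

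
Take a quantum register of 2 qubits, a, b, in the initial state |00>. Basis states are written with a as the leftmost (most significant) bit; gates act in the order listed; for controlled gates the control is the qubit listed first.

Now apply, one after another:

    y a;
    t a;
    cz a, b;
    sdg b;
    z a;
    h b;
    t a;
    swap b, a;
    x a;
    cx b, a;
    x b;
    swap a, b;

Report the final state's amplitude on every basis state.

After the circuit, the state carries amplitude sqrt(2)/2 on |00>, sqrt(2)/2 on |01>, 0 on |10>, 0 on |11>.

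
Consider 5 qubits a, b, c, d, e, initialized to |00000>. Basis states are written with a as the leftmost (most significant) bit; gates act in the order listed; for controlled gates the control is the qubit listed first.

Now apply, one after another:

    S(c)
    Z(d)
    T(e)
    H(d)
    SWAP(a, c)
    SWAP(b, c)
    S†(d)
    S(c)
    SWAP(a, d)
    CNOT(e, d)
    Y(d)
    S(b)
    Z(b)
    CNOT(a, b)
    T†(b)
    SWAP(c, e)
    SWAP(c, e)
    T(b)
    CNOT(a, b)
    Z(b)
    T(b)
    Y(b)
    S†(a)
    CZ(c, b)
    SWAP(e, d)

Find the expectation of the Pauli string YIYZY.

In the final state, YIYZY has expectation 0. Key observation: steps 13-20 multiply out to the identity, so the circuit reduces to the remaining gates.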